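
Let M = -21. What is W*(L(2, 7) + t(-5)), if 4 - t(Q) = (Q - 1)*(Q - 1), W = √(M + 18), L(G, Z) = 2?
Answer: -30*I*√3 ≈ -51.962*I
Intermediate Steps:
W = I*√3 (W = √(-21 + 18) = √(-3) = I*√3 ≈ 1.732*I)
t(Q) = 4 - (-1 + Q)² (t(Q) = 4 - (Q - 1)*(Q - 1) = 4 - (-1 + Q)*(-1 + Q) = 4 - (-1 + Q)²)
W*(L(2, 7) + t(-5)) = (I*√3)*(2 + (4 - (-1 - 5)²)) = (I*√3)*(2 + (4 - 1*(-6)²)) = (I*√3)*(2 + (4 - 1*36)) = (I*√3)*(2 + (4 - 36)) = (I*√3)*(2 - 32) = (I*√3)*(-30) = -30*I*√3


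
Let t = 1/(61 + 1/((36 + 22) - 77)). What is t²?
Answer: 361/1340964 ≈ 0.00026921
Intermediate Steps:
t = 19/1158 (t = 1/(61 + 1/(58 - 77)) = 1/(61 + 1/(-19)) = 1/(61 - 1/19) = 1/(1158/19) = 19/1158 ≈ 0.016408)
t² = (19/1158)² = 361/1340964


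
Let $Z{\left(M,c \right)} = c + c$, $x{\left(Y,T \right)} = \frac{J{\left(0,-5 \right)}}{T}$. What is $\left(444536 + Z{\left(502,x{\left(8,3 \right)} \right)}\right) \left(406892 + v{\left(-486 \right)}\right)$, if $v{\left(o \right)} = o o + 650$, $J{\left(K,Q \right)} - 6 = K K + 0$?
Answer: $286167290520$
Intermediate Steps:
$J{\left(K,Q \right)} = 6 + K^{2}$ ($J{\left(K,Q \right)} = 6 + \left(K K + 0\right) = 6 + \left(K^{2} + 0\right) = 6 + K^{2}$)
$v{\left(o \right)} = 650 + o^{2}$ ($v{\left(o \right)} = o^{2} + 650 = 650 + o^{2}$)
$x{\left(Y,T \right)} = \frac{6}{T}$ ($x{\left(Y,T \right)} = \frac{6 + 0^{2}}{T} = \frac{6 + 0}{T} = \frac{6}{T}$)
$Z{\left(M,c \right)} = 2 c$
$\left(444536 + Z{\left(502,x{\left(8,3 \right)} \right)}\right) \left(406892 + v{\left(-486 \right)}\right) = \left(444536 + 2 \cdot \frac{6}{3}\right) \left(406892 + \left(650 + \left(-486\right)^{2}\right)\right) = \left(444536 + 2 \cdot 6 \cdot \frac{1}{3}\right) \left(406892 + \left(650 + 236196\right)\right) = \left(444536 + 2 \cdot 2\right) \left(406892 + 236846\right) = \left(444536 + 4\right) 643738 = 444540 \cdot 643738 = 286167290520$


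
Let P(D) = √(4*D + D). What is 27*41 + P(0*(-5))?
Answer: 1107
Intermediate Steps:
P(D) = √5*√D (P(D) = √(5*D) = √5*√D)
27*41 + P(0*(-5)) = 27*41 + √5*√(0*(-5)) = 1107 + √5*√0 = 1107 + √5*0 = 1107 + 0 = 1107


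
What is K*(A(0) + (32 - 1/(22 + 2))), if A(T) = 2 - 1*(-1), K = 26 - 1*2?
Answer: 839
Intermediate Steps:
K = 24 (K = 26 - 2 = 24)
A(T) = 3 (A(T) = 2 + 1 = 3)
K*(A(0) + (32 - 1/(22 + 2))) = 24*(3 + (32 - 1/(22 + 2))) = 24*(3 + (32 - 1/24)) = 24*(3 + 767/24) = 24*(839/24) = 839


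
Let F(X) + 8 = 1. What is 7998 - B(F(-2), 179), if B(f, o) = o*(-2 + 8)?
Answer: 6924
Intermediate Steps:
F(X) = -7 (F(X) = -8 + 1 = -7)
B(f, o) = 6*o (B(f, o) = o*6 = 6*o)
7998 - B(F(-2), 179) = 7998 - 6*179 = 7998 - 1*1074 = 7998 - 1074 = 6924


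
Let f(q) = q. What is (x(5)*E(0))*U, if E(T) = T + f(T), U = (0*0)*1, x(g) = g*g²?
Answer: 0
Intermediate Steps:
x(g) = g³
U = 0 (U = 0*1 = 0)
E(T) = 2*T (E(T) = T + T = 2*T)
(x(5)*E(0))*U = (5³*(2*0))*0 = (125*0)*0 = 0*0 = 0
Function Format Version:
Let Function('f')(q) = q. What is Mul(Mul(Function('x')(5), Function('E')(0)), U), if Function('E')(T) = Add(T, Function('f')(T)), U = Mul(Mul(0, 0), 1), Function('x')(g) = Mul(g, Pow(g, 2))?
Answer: 0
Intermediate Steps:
Function('x')(g) = Pow(g, 3)
U = 0 (U = Mul(0, 1) = 0)
Function('E')(T) = Mul(2, T) (Function('E')(T) = Add(T, T) = Mul(2, T))
Mul(Mul(Function('x')(5), Function('E')(0)), U) = Mul(Mul(Pow(5, 3), Mul(2, 0)), 0) = Mul(Mul(125, 0), 0) = Mul(0, 0) = 0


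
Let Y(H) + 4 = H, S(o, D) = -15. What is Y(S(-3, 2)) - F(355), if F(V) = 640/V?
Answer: -1477/71 ≈ -20.803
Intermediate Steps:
Y(H) = -4 + H
Y(S(-3, 2)) - F(355) = (-4 - 15) - 640/355 = -19 - 640/355 = -19 - 1*128/71 = -19 - 128/71 = -1477/71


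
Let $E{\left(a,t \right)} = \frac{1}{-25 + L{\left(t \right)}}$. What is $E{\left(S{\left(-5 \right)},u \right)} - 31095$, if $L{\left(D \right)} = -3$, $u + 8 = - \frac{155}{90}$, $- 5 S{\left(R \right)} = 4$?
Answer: $- \frac{870661}{28} \approx -31095.0$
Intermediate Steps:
$S{\left(R \right)} = - \frac{4}{5}$ ($S{\left(R \right)} = \left(- \frac{1}{5}\right) 4 = - \frac{4}{5}$)
$u = - \frac{175}{18}$ ($u = -8 - \frac{155}{90} = -8 - \frac{31}{18} = - \frac{175}{18} \approx -9.7222$)
$E{\left(a,t \right)} = - \frac{1}{28}$ ($E{\left(a,t \right)} = \frac{1}{-25 - 3} = \frac{1}{-28} = - \frac{1}{28}$)
$E{\left(S{\left(-5 \right)},u \right)} - 31095 = - \frac{1}{28} - 31095 = - \frac{870661}{28}$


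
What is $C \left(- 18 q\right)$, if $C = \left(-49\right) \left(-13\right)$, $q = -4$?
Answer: $45864$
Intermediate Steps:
$C = 637$
$C \left(- 18 q\right) = 637 \left(\left(-18\right) \left(-4\right)\right) = 637 \cdot 72 = 45864$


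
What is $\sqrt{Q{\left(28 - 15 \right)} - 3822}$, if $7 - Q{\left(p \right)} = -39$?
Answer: $8 i \sqrt{59} \approx 61.449 i$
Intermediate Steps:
$Q{\left(p \right)} = 46$ ($Q{\left(p \right)} = 7 - -39 = 7 + 39 = 46$)
$\sqrt{Q{\left(28 - 15 \right)} - 3822} = \sqrt{46 - 3822} = \sqrt{-3776} = 8 i \sqrt{59}$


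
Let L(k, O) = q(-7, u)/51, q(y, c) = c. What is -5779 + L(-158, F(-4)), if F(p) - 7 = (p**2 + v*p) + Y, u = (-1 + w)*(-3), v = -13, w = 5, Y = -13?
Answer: -98247/17 ≈ -5779.2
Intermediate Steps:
u = -12 (u = (-1 + 5)*(-3) = 4*(-3) = -12)
F(p) = -6 + p**2 - 13*p (F(p) = 7 + ((p**2 - 13*p) - 13) = 7 + (-13 + p**2 - 13*p) = -6 + p**2 - 13*p)
L(k, O) = -4/17 (L(k, O) = -12/51 = -12*1/51 = -4/17)
-5779 + L(-158, F(-4)) = -5779 - 4/17 = -98247/17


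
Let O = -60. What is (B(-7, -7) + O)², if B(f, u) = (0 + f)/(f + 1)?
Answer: 124609/36 ≈ 3461.4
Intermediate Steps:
B(f, u) = f/(1 + f)
(B(-7, -7) + O)² = (-7/(1 - 7) - 60)² = (-7/(-6) - 60)² = (-7*(-⅙) - 60)² = (7/6 - 60)² = (-353/6)² = 124609/36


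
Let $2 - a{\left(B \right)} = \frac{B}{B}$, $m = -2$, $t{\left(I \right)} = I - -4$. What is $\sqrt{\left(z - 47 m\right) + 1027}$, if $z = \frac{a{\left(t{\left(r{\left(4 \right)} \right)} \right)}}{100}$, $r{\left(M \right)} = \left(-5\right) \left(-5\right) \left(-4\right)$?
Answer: $\frac{\sqrt{112101}}{10} \approx 33.482$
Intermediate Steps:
$r{\left(M \right)} = -100$ ($r{\left(M \right)} = 25 \left(-4\right) = -100$)
$t{\left(I \right)} = 4 + I$ ($t{\left(I \right)} = I + 4 = 4 + I$)
$a{\left(B \right)} = 1$ ($a{\left(B \right)} = 2 - \frac{B}{B} = 2 - 1 = 1$)
$z = \frac{1}{100}$ ($z = 1 \cdot \frac{1}{100} = \frac{1}{100} \approx 0.01$)
$\sqrt{\left(z - 47 m\right) + 1027} = \sqrt{\left(\frac{1}{100} - -94\right) + 1027} = \sqrt{\left(\frac{1}{100} + 94\right) + 1027} = \sqrt{\frac{9401}{100} + 1027} = \sqrt{\frac{112101}{100}} = \frac{\sqrt{112101}}{10}$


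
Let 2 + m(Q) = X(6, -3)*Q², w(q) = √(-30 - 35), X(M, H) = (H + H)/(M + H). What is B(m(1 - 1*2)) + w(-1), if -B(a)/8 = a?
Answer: 32 + I*√65 ≈ 32.0 + 8.0623*I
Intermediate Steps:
X(M, H) = 2*H/(H + M) (X(M, H) = (2*H)/(H + M) = 2*H/(H + M))
w(q) = I*√65 (w(q) = √(-65) = I*√65)
m(Q) = -2 - 2*Q² (m(Q) = -2 + (2*(-3)/(-3 + 6))*Q² = -2 + (2*(-3)/3)*Q² = -2 + (2*(-3)*(⅓))*Q² = -2 - 2*Q²)
B(a) = -8*a
B(m(1 - 1*2)) + w(-1) = -8*(-2 - 2*(1 - 1*2)²) + I*√65 = -8*(-2 - 2*(1 - 2)²) + I*√65 = -8*(-2 - 2*(-1)²) + I*√65 = -8*(-2 - 2*1) + I*√65 = -8*(-2 - 2) + I*√65 = -8*(-4) + I*√65 = 32 + I*√65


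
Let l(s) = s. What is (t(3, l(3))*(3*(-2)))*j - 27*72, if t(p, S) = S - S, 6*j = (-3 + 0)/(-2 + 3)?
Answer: -1944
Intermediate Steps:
j = -½ (j = ((-3 + 0)/(-2 + 3))/6 = (-3/1)/6 = (-3*1)/6 = (⅙)*(-3) = -½ ≈ -0.50000)
t(p, S) = 0
(t(3, l(3))*(3*(-2)))*j - 27*72 = (0*(3*(-2)))*(-½) - 27*72 = (0*(-6))*(-½) - 1944 = 0*(-½) - 1944 = 0 - 1944 = -1944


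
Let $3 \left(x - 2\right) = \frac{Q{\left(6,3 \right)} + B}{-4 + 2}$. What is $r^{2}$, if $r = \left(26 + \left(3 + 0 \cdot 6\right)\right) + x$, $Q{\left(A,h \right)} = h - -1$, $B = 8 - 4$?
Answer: $\frac{7921}{9} \approx 880.11$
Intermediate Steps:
$B = 4$ ($B = 8 - 4 = 4$)
$Q{\left(A,h \right)} = 1 + h$ ($Q{\left(A,h \right)} = h + 1 = 1 + h$)
$x = \frac{2}{3}$ ($x = 2 + \frac{\left(\left(1 + 3\right) + 4\right) \frac{1}{-4 + 2}}{3} = 2 + \frac{\left(4 + 4\right) \frac{1}{-2}}{3} = 2 + \frac{8 \left(- \frac{1}{2}\right)}{3} = 2 + \frac{1}{3} \left(-4\right) = 2 - \frac{4}{3} = \frac{2}{3} \approx 0.66667$)
$r = \frac{89}{3}$ ($r = \left(26 + \left(3 + 0 \cdot 6\right)\right) + \frac{2}{3} = \left(26 + \left(3 + 0\right)\right) + \frac{2}{3} = \left(26 + 3\right) + \frac{2}{3} = 29 + \frac{2}{3} = \frac{89}{3} \approx 29.667$)
$r^{2} = \left(\frac{89}{3}\right)^{2} = \frac{7921}{9}$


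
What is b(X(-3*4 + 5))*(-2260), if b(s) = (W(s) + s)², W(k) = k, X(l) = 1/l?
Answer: -9040/49 ≈ -184.49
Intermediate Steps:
b(s) = 4*s² (b(s) = (s + s)² = (2*s)² = 4*s²)
b(X(-3*4 + 5))*(-2260) = (4*(1/(-3*4 + 5))²)*(-2260) = (4*(1/(-12 + 5))²)*(-2260) = (4*(1/(-7))²)*(-2260) = (4*(-⅐)²)*(-2260) = (4*(1/49))*(-2260) = (4/49)*(-2260) = -9040/49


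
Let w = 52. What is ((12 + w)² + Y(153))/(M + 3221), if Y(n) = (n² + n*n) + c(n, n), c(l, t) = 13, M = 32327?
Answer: 50927/35548 ≈ 1.4326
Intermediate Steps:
Y(n) = 13 + 2*n² (Y(n) = (n² + n*n) + 13 = (n² + n²) + 13 = 2*n² + 13 = 13 + 2*n²)
((12 + w)² + Y(153))/(M + 3221) = ((12 + 52)² + (13 + 2*153²))/(32327 + 3221) = (64² + (13 + 2*23409))/35548 = (4096 + (13 + 46818))*(1/35548) = (4096 + 46831)*(1/35548) = 50927*(1/35548) = 50927/35548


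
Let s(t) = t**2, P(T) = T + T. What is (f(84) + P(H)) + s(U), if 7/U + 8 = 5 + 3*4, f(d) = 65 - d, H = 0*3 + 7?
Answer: -356/81 ≈ -4.3951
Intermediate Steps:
H = 7 (H = 0 + 7 = 7)
P(T) = 2*T
U = 7/9 (U = 7/(-8 + (5 + 3*4)) = 7/(-8 + (5 + 12)) = 7/(-8 + 17) = 7/9 ≈ 0.77778)
(f(84) + P(H)) + s(U) = ((65 - 1*84) + 2*7) + (7/9)**2 = ((65 - 84) + 14) + 49/81 = (-19 + 14) + 49/81 = -5 + 49/81 = -356/81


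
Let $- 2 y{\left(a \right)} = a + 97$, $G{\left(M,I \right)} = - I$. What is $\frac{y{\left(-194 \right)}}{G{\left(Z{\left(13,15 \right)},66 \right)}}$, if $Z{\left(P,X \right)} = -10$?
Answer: $- \frac{97}{132} \approx -0.73485$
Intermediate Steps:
$y{\left(a \right)} = - \frac{97}{2} - \frac{a}{2}$ ($y{\left(a \right)} = - \frac{a + 97}{2} = - \frac{97 + a}{2} = - \frac{97}{2} - \frac{a}{2}$)
$\frac{y{\left(-194 \right)}}{G{\left(Z{\left(13,15 \right)},66 \right)}} = \frac{- \frac{97}{2} - -97}{\left(-1\right) 66} = \frac{- \frac{97}{2} + 97}{-66} = \frac{97}{2} \left(- \frac{1}{66}\right) = - \frac{97}{132}$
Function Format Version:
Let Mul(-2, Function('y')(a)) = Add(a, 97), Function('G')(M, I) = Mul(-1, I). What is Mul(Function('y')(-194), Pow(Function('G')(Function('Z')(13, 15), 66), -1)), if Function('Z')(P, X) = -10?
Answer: Rational(-97, 132) ≈ -0.73485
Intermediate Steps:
Function('y')(a) = Add(Rational(-97, 2), Mul(Rational(-1, 2), a)) (Function('y')(a) = Mul(Rational(-1, 2), Add(a, 97)) = Mul(Rational(-1, 2), Add(97, a)) = Add(Rational(-97, 2), Mul(Rational(-1, 2), a)))
Mul(Function('y')(-194), Pow(Function('G')(Function('Z')(13, 15), 66), -1)) = Mul(Add(Rational(-97, 2), Mul(Rational(-1, 2), -194)), Pow(Mul(-1, 66), -1)) = Mul(Add(Rational(-97, 2), 97), Pow(-66, -1)) = Mul(Rational(97, 2), Rational(-1, 66)) = Rational(-97, 132)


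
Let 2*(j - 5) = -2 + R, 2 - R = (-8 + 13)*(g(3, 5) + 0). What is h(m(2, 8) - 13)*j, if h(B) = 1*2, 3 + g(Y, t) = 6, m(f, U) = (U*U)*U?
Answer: -5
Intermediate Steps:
m(f, U) = U³ (m(f, U) = U²*U = U³)
g(Y, t) = 3 (g(Y, t) = -3 + 6 = 3)
h(B) = 2
R = -13 (R = 2 - (-8 + 13)*(3 + 0) = 2 - 5*3 = 2 - 1*15 = 2 - 15 = -13)
j = -5/2 (j = 5 + (-2 - 13)/2 = 5 + (½)*(-15) = 5 - 15/2 = -5/2 ≈ -2.5000)
h(m(2, 8) - 13)*j = 2*(-5/2) = -5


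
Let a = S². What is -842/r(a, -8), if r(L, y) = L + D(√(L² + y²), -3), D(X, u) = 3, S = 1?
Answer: -421/2 ≈ -210.50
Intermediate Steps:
a = 1 (a = 1² = 1)
r(L, y) = 3 + L (r(L, y) = L + 3 = 3 + L)
-842/r(a, -8) = -842/(3 + 1) = -842/4 = -842*¼ = -421/2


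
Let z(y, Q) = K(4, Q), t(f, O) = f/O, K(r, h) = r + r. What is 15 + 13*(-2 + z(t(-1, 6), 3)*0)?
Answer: -11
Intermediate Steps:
K(r, h) = 2*r
z(y, Q) = 8 (z(y, Q) = 2*4 = 8)
15 + 13*(-2 + z(t(-1, 6), 3)*0) = 15 + 13*(-2 + 8*0) = 15 + 13*(-2 + 0) = 15 + 13*(-2) = 15 - 26 = -11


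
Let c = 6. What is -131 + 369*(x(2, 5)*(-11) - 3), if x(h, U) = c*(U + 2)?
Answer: -171716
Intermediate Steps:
x(h, U) = 12 + 6*U (x(h, U) = 6*(U + 2) = 6*(2 + U) = 12 + 6*U)
-131 + 369*(x(2, 5)*(-11) - 3) = -131 + 369*((12 + 6*5)*(-11) - 3) = -131 + 369*((12 + 30)*(-11) - 3) = -131 + 369*(42*(-11) - 3) = -131 + 369*(-462 - 3) = -131 + 369*(-465) = -131 - 171585 = -171716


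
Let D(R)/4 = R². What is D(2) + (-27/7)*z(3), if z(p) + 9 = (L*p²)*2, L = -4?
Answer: 2299/7 ≈ 328.43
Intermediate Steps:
z(p) = -9 - 8*p² (z(p) = -9 - 4*p²*2 = -9 - 8*p²)
D(R) = 4*R²
D(2) + (-27/7)*z(3) = 4*2² + (-27/7)*(-9 - 8*3²) = 4*4 + (-27*⅐)*(-9 - 8*9) = 16 - 27*(-9 - 72)/7 = 16 - 27/7*(-81) = 16 + 2187/7 = 2299/7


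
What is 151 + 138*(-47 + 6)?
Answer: -5507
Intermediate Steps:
151 + 138*(-47 + 6) = 151 + 138*(-41) = 151 - 5658 = -5507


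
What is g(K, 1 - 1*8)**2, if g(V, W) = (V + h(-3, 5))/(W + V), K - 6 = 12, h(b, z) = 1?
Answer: 361/121 ≈ 2.9835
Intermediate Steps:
K = 18 (K = 6 + 12 = 18)
g(V, W) = (1 + V)/(V + W) (g(V, W) = (V + 1)/(W + V) = (1 + V)/(V + W))
g(K, 1 - 1*8)**2 = ((1 + 18)/(18 + (1 - 1*8)))**2 = (19/(18 + (1 - 8)))**2 = (19/(18 - 7))**2 = (19/11)**2 = 361/121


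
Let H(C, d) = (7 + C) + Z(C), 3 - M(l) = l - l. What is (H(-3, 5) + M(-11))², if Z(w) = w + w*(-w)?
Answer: 25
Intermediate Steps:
M(l) = 3 (M(l) = 3 - (l - l) = 3 - 1*0 = 3 + 0 = 3)
Z(w) = w - w²
H(C, d) = 7 + C + C*(1 - C) (H(C, d) = (7 + C) + C*(1 - C) = 7 + C + C*(1 - C))
(H(-3, 5) + M(-11))² = ((7 - 3 - 1*(-3)*(-1 - 3)) + 3)² = ((7 - 3 - 1*(-3)*(-4)) + 3)² = ((7 - 3 - 12) + 3)² = (-8 + 3)² = (-5)² = 25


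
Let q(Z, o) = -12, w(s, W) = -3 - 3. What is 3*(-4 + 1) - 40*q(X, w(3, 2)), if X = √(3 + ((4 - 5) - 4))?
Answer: 471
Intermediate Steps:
w(s, W) = -6
X = I*√2 (X = √(3 + (-1 - 4)) = √(3 - 5) = √(-2) = I*√2 ≈ 1.4142*I)
3*(-4 + 1) - 40*q(X, w(3, 2)) = 3*(-4 + 1) - 40*(-12) = 3*(-3) + 480 = -9 + 480 = 471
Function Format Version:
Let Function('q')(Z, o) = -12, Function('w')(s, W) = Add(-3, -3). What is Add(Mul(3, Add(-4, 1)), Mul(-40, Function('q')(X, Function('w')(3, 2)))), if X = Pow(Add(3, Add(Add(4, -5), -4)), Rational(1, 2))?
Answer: 471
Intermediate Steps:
Function('w')(s, W) = -6
X = Mul(I, Pow(2, Rational(1, 2))) (X = Pow(Add(3, Add(-1, -4)), Rational(1, 2)) = Pow(Add(3, -5), Rational(1, 2)) = Pow(-2, Rational(1, 2)) = Mul(I, Pow(2, Rational(1, 2))) ≈ Mul(1.4142, I))
Add(Mul(3, Add(-4, 1)), Mul(-40, Function('q')(X, Function('w')(3, 2)))) = Add(Mul(3, Add(-4, 1)), Mul(-40, -12)) = Add(Mul(3, -3), 480) = Add(-9, 480) = 471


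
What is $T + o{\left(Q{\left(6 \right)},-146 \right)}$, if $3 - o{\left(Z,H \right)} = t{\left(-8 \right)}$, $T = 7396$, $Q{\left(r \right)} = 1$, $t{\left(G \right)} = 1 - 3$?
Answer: $7401$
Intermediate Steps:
$t{\left(G \right)} = -2$
$o{\left(Z,H \right)} = 5$ ($o{\left(Z,H \right)} = 3 - -2 = 3 + 2 = 5$)
$T + o{\left(Q{\left(6 \right)},-146 \right)} = 7396 + 5 = 7401$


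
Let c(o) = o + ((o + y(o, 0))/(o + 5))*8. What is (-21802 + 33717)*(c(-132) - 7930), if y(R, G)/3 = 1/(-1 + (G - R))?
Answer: -1596481103530/16637 ≈ -9.5960e+7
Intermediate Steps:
y(R, G) = 3/(-1 + G - R) (y(R, G) = 3/(-1 + (G - R)) = 3/(-1 + G - R))
c(o) = o + 8*(o + 3/(-1 - o))/(5 + o) (c(o) = o + ((o + 3/(-1 + 0 - o))/(o + 5))*8 = o + ((o + 3/(-1 - o))/(5 + o))*8 = o + 8*(o + 3/(-1 - o))/(5 + o))
(-21802 + 33717)*(c(-132) - 7930) = (-21802 + 33717)*((-24 - 132*(1 - 132)*(13 - 132))/((1 - 132)*(5 - 132)) - 7930) = 11915*((-24 - 132*(-131)*(-119))/(-131*(-127)) - 7930) = 11915*(-1/131*(-1/127)*(-24 - 2057748) - 7930) = 11915*(-1/131*(-1/127)*(-2057772) - 7930) = 11915*(-2057772/16637 - 7930) = 11915*(-133989182/16637) = -1596481103530/16637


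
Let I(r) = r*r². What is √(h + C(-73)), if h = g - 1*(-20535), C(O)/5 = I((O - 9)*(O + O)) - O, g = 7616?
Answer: 2*√2144915259689 ≈ 2.9291e+6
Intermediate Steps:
I(r) = r³
C(O) = -5*O + 40*O³*(-9 + O)³ (C(O) = 5*(((O - 9)*(O + O))³ - O) = 5*(((-9 + O)*(2*O))³ - O) = 5*((2*O*(-9 + O))³ - O) = 5*(8*O³*(-9 + O)³ - O) = 5*(-O + 8*O³*(-9 + O)³) = -5*O + 40*O³*(-9 + O)³)
h = 28151 (h = 7616 - 1*(-20535) = 7616 + 20535 = 28151)
√(h + C(-73)) = √(28151 + (-5*(-73) + 40*(-73)³*(-9 - 73)³)) = √(28151 + (365 + 40*(-389017)*(-82)³)) = √(28151 + (365 + 40*(-389017)*(-551368))) = √(28151 + (365 + 8579661010240)) = √(28151 + 8579661010605) = √8579661038756 = 2*√2144915259689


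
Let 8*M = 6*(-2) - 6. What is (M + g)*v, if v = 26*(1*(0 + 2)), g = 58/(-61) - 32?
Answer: -111657/61 ≈ -1830.4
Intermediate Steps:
g = -2010/61 (g = 58*(-1/61) - 32 = -58/61 - 32 = -2010/61 ≈ -32.951)
v = 52 (v = 26*(1*2) = 26*2 = 52)
M = -9/4 (M = (6*(-2) - 6)/8 = (-12 - 6)/8 = (⅛)*(-18) = -9/4 ≈ -2.2500)
(M + g)*v = (-9/4 - 2010/61)*52 = -8589/244*52 = -111657/61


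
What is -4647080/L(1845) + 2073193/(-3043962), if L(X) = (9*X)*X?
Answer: -1725785381053/2072344549410 ≈ -0.83277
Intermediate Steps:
L(X) = 9*X²
-4647080/L(1845) + 2073193/(-3043962) = -4647080/(9*1845²) + 2073193/(-3043962) = -4647080/(9*3404025) + 2073193*(-1/3043962) = -4647080/30636225 - 2073193/3043962 = -4647080*1/30636225 - 2073193/3043962 = -929416/6127245 - 2073193/3043962 = -1725785381053/2072344549410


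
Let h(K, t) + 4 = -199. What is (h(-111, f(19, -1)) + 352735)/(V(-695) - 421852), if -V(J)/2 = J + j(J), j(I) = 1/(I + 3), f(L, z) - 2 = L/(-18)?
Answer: -121976072/145479851 ≈ -0.83844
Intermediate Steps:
f(L, z) = 2 - L/18 (f(L, z) = 2 + L/(-18) = 2 + L*(-1/18) = 2 - L/18)
h(K, t) = -203 (h(K, t) = -4 - 199 = -203)
j(I) = 1/(3 + I)
V(J) = -2*J - 2/(3 + J) (V(J) = -2*(J + 1/(3 + J)) = -2*J - 2/(3 + J))
(h(-111, f(19, -1)) + 352735)/(V(-695) - 421852) = (-203 + 352735)/(2*(-1 - 1*(-695)*(3 - 695))/(3 - 695) - 421852) = 352532/(2*(-1 - 1*(-695)*(-692))/(-692) - 421852) = 352532/(2*(-1/692)*(-1 - 480940) - 421852) = 352532/(2*(-1/692)*(-480941) - 421852) = 352532/(480941/346 - 421852) = 352532/(-145479851/346) = 352532*(-346/145479851) = -121976072/145479851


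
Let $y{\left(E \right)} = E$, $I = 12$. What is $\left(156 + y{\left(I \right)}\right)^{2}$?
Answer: $28224$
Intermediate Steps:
$\left(156 + y{\left(I \right)}\right)^{2} = \left(156 + 12\right)^{2} = 168^{2} = 28224$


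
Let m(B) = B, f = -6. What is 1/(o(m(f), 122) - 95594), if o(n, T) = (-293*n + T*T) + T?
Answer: -1/78830 ≈ -1.2686e-5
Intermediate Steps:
o(n, T) = T + T**2 - 293*n (o(n, T) = (-293*n + T**2) + T = (T**2 - 293*n) + T = T + T**2 - 293*n)
1/(o(m(f), 122) - 95594) = 1/((122 + 122**2 - 293*(-6)) - 95594) = 1/((122 + 14884 + 1758) - 95594) = 1/(16764 - 95594) = 1/(-78830) = -1/78830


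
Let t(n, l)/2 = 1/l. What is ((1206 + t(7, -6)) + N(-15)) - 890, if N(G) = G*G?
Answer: 1622/3 ≈ 540.67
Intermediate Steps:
N(G) = G²
t(n, l) = 2/l
((1206 + t(7, -6)) + N(-15)) - 890 = ((1206 + 2/(-6)) + (-15)²) - 890 = ((1206 + 2*(-⅙)) + 225) - 890 = ((1206 - ⅓) + 225) - 890 = (3617/3 + 225) - 890 = 4292/3 - 890 = 1622/3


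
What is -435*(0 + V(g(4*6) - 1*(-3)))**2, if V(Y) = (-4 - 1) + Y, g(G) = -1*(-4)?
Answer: -1740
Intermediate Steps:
g(G) = 4
V(Y) = -5 + Y
-435*(0 + V(g(4*6) - 1*(-3)))**2 = -435*(0 + (-5 + (4 - 1*(-3))))**2 = -435*(0 + (-5 + (4 + 3)))**2 = -435*(0 + (-5 + 7))**2 = -435*(0 + 2)**2 = -435*2**2 = -435*4 = -1740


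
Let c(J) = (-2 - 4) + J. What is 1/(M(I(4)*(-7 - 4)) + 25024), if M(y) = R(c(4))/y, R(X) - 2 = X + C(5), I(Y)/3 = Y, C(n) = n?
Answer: 132/3303163 ≈ 3.9962e-5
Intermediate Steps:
c(J) = -6 + J
I(Y) = 3*Y
R(X) = 7 + X (R(X) = 2 + (X + 5) = 2 + (5 + X) = 7 + X)
M(y) = 5/y (M(y) = (7 + (-6 + 4))/y = (7 - 2)/y = 5/y)
1/(M(I(4)*(-7 - 4)) + 25024) = 1/(5/(((3*4)*(-7 - 4))) + 25024) = 1/(5/((12*(-11))) + 25024) = 1/(5/(-132) + 25024) = 1/(5*(-1/132) + 25024) = 1/(-5/132 + 25024) = 1/(3303163/132) = 132/3303163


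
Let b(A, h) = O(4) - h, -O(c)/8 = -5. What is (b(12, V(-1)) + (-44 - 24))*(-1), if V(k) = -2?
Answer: 26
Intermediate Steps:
O(c) = 40 (O(c) = -8*(-5) = 40)
b(A, h) = 40 - h
(b(12, V(-1)) + (-44 - 24))*(-1) = ((40 - 1*(-2)) + (-44 - 24))*(-1) = ((40 + 2) - 68)*(-1) = (42 - 68)*(-1) = -26*(-1) = 26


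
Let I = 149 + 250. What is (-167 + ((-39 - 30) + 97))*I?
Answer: -55461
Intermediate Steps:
I = 399
(-167 + ((-39 - 30) + 97))*I = (-167 + ((-39 - 30) + 97))*399 = (-167 + (-69 + 97))*399 = (-167 + 28)*399 = -139*399 = -55461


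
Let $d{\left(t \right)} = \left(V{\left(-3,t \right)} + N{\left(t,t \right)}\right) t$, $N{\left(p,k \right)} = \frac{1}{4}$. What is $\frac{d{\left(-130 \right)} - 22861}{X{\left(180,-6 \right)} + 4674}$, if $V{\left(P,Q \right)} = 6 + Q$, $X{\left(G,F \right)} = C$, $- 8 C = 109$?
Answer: $- \frac{2356}{1621} \approx -1.4534$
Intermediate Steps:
$C = - \frac{109}{8}$ ($C = \left(- \frac{1}{8}\right) 109 = - \frac{109}{8} \approx -13.625$)
$X{\left(G,F \right)} = - \frac{109}{8}$
$N{\left(p,k \right)} = \frac{1}{4}$
$d{\left(t \right)} = t \left(\frac{25}{4} + t\right)$ ($d{\left(t \right)} = \left(\left(6 + t\right) + \frac{1}{4}\right) t = \left(\frac{25}{4} + t\right) t = t \left(\frac{25}{4} + t\right)$)
$\frac{d{\left(-130 \right)} - 22861}{X{\left(180,-6 \right)} + 4674} = \frac{\frac{1}{4} \left(-130\right) \left(25 + 4 \left(-130\right)\right) - 22861}{- \frac{109}{8} + 4674} = \frac{\frac{1}{4} \left(-130\right) \left(25 - 520\right) - 22861}{\frac{37283}{8}} = \left(\frac{1}{4} \left(-130\right) \left(-495\right) - 22861\right) \frac{8}{37283} = \left(\frac{32175}{2} - 22861\right) \frac{8}{37283} = \left(- \frac{13547}{2}\right) \frac{8}{37283} = - \frac{2356}{1621}$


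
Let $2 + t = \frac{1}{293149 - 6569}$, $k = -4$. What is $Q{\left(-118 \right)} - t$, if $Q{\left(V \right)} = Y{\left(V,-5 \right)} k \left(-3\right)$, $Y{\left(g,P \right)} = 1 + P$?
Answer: $- \frac{13182681}{286580} \approx -46.0$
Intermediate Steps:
$t = - \frac{573159}{286580}$ ($t = -2 + \frac{1}{293149 - 6569} = -2 + \frac{1}{286580} = - \frac{573159}{286580} \approx -2.0$)
$Q{\left(V \right)} = -48$ ($Q{\left(V \right)} = \left(1 - 5\right) \left(-4\right) \left(-3\right) = \left(-4\right) \left(-4\right) \left(-3\right) = 16 \left(-3\right) = -48$)
$Q{\left(-118 \right)} - t = -48 - - \frac{573159}{286580} = -48 + \frac{573159}{286580} = - \frac{13182681}{286580}$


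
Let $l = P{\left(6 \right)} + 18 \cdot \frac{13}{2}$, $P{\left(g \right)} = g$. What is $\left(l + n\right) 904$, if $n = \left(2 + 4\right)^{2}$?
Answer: $143736$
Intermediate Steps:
$n = 36$ ($n = 6^{2} = 36$)
$l = 123$ ($l = 6 + 18 \cdot \frac{13}{2} = 6 + 117 = 123$)
$\left(l + n\right) 904 = \left(123 + 36\right) 904 = 159 \cdot 904 = 143736$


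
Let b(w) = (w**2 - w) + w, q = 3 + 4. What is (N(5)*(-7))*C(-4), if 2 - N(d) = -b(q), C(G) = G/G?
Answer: -357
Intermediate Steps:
C(G) = 1
q = 7
b(w) = w**2
N(d) = 51 (N(d) = 2 - (-1)*7**2 = 2 - (-1)*49 = 2 - 1*(-49) = 2 + 49 = 51)
(N(5)*(-7))*C(-4) = (51*(-7))*1 = -357*1 = -357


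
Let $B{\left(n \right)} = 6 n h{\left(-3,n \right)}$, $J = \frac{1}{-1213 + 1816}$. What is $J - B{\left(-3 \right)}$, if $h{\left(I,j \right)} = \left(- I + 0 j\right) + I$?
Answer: $\frac{1}{603} \approx 0.0016584$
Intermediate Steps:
$h{\left(I,j \right)} = 0$ ($h{\left(I,j \right)} = \left(- I + 0\right) + I = - I + I = 0$)
$J = \frac{1}{603} \approx 0.0016584$
$B{\left(n \right)} = 0$ ($B{\left(n \right)} = 6 n 0 = 0$)
$J - B{\left(-3 \right)} = \frac{1}{603} - 0 = \frac{1}{603} + 0 = \frac{1}{603}$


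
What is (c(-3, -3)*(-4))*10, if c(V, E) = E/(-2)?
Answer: -60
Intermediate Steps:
c(V, E) = -E/2 (c(V, E) = E*(-½) = -E/2)
(c(-3, -3)*(-4))*10 = (-½*(-3)*(-4))*10 = ((3/2)*(-4))*10 = -6*10 = -60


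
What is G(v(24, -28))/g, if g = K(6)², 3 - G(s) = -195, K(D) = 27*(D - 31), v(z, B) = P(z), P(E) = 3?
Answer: 22/50625 ≈ 0.00043457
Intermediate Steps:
v(z, B) = 3
K(D) = -837 + 27*D (K(D) = 27*(-31 + D) = -837 + 27*D)
G(s) = 198 (G(s) = 3 - 1*(-195) = 3 + 195 = 198)
g = 455625 (g = (-837 + 27*6)² = (-837 + 162)² = (-675)² = 455625)
G(v(24, -28))/g = 198/455625 = 198*(1/455625) = 22/50625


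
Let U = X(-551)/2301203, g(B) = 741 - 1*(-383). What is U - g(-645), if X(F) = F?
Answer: -2586552723/2301203 ≈ -1124.0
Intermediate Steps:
g(B) = 1124 (g(B) = 741 + 383 = 1124)
U = -551/2301203 ≈ -0.00023944
U - g(-645) = -551/2301203 - 1*1124 = -551/2301203 - 1124 = -2586552723/2301203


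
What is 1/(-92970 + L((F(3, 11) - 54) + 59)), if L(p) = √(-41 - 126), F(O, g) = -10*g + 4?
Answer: -92970/8643421067 - I*√167/8643421067 ≈ -1.0756e-5 - 1.4951e-9*I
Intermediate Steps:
F(O, g) = 4 - 10*g
L(p) = I*√167 (L(p) = √(-167) = I*√167)
1/(-92970 + L((F(3, 11) - 54) + 59)) = 1/(-92970 + I*√167)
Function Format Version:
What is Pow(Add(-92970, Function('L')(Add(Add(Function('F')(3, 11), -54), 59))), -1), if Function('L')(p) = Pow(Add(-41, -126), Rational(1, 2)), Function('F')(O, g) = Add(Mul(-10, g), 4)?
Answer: Add(Rational(-92970, 8643421067), Mul(Rational(-1, 8643421067), I, Pow(167, Rational(1, 2)))) ≈ Add(-1.0756e-5, Mul(-1.4951e-9, I))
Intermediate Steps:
Function('F')(O, g) = Add(4, Mul(-10, g))
Function('L')(p) = Mul(I, Pow(167, Rational(1, 2))) (Function('L')(p) = Pow(-167, Rational(1, 2)) = Mul(I, Pow(167, Rational(1, 2))))
Pow(Add(-92970, Function('L')(Add(Add(Function('F')(3, 11), -54), 59))), -1) = Pow(Add(-92970, Mul(I, Pow(167, Rational(1, 2)))), -1)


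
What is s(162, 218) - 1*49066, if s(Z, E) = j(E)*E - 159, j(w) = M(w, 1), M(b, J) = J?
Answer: -49007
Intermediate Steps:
j(w) = 1
s(Z, E) = -159 + E (s(Z, E) = 1*E - 159 = E - 159 = -159 + E)
s(162, 218) - 1*49066 = (-159 + 218) - 1*49066 = 59 - 49066 = -49007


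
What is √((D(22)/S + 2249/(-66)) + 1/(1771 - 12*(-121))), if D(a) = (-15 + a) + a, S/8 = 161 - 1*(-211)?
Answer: I*√195877175868462/2397912 ≈ 5.8366*I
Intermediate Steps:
S = 2976 (S = 8*(161 - 1*(-211)) = 8*(161 + 211) = 8*372 = 2976)
D(a) = -15 + 2*a
√((D(22)/S + 2249/(-66)) + 1/(1771 - 12*(-121))) = √(((-15 + 2*22)/2976 + 2249/(-66)) + 1/(1771 - 12*(-121))) = √(((-15 + 44)*(1/2976) + 2249*(-1/66)) + 1/(1771 + 1452)) = √((29*(1/2976) - 2249/66) + 1/3223) = √((29/2976 - 2249/66) + 1/3223) = √(-1115185/32736 + 1/3223) = √(-326746229/9591648) = I*√195877175868462/2397912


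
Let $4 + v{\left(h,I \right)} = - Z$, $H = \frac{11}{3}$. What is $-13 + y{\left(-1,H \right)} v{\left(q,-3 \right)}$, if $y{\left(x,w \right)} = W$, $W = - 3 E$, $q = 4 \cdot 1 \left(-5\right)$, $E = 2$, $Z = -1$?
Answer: $5$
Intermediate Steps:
$H = \frac{11}{3}$ ($H = 11 \cdot \frac{1}{3} = \frac{11}{3} \approx 3.6667$)
$q = -20$ ($q = 4 \left(-5\right) = -20$)
$v{\left(h,I \right)} = -3$ ($v{\left(h,I \right)} = -4 - -1 = -4 + 1 = -3$)
$W = -6$ ($W = \left(-3\right) 2 = -6$)
$y{\left(x,w \right)} = -6$
$-13 + y{\left(-1,H \right)} v{\left(q,-3 \right)} = -13 - -18 = -13 + 18 = 5$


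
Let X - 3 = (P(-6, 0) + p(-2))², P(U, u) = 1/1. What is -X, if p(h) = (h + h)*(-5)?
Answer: -444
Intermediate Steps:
P(U, u) = 1
p(h) = -10*h (p(h) = (2*h)*(-5) = -10*h)
X = 444 (X = 3 + (1 - 10*(-2))² = 3 + (1 + 20)² = 3 + 21² = 3 + 441 = 444)
-X = -1*444 = -444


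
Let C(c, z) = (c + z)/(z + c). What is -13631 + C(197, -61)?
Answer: -13630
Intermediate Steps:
C(c, z) = 1 (C(c, z) = (c + z)/(c + z) = 1)
-13631 + C(197, -61) = -13631 + 1 = -13630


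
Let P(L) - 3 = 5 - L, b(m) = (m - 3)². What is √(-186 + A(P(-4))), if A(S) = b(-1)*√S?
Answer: √(-186 + 32*√3) ≈ 11.427*I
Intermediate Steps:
b(m) = (-3 + m)²
P(L) = 8 - L (P(L) = 3 + (5 - L) = 8 - L)
A(S) = 16*√S (A(S) = (-3 - 1)²*√S = (-4)²*√S = 16*√S)
√(-186 + A(P(-4))) = √(-186 + 16*√(8 - 1*(-4))) = √(-186 + 16*√(8 + 4)) = √(-186 + 16*√12) = √(-186 + 16*(2*√3)) = √(-186 + 32*√3)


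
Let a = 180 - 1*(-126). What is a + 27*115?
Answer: 3411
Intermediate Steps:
a = 306 (a = 180 + 126 = 306)
a + 27*115 = 306 + 27*115 = 306 + 3105 = 3411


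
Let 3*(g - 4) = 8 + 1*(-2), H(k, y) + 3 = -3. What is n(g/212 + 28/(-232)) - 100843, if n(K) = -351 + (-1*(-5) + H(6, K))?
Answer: -101195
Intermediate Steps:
H(k, y) = -6 (H(k, y) = -3 - 3 = -6)
g = 6 (g = 4 + (8 + 1*(-2))/3 = 4 + (8 - 2)/3 = 4 + (1/3)*6 = 4 + 2 = 6)
n(K) = -352 (n(K) = -351 + (-1*(-5) - 6) = -351 + (5 - 6) = -351 - 1 = -352)
n(g/212 + 28/(-232)) - 100843 = -352 - 100843 = -101195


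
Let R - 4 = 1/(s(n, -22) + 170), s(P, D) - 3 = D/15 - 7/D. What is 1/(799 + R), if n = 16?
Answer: 56711/45539263 ≈ 0.0012453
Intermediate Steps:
s(P, D) = 3 - 7/D + D/15 (s(P, D) = 3 + (D/15 - 7/D) = 3 + (-7/D + D/15) = 3 - 7/D + D/15)
R = 227174/56711 (R = 4 + 1/((3 - 7/(-22) + (1/15)*(-22)) + 170) = 4 + 1/((3 - 7*(-1/22) - 22/15) + 170) = 4 + 1/((3 + 7/22 - 22/15) + 170) = 4 + 1/(611/330 + 170) = 4 + 1/(56711/330) = 4 + 330/56711 = 227174/56711 ≈ 4.0058)
1/(799 + R) = 1/(799 + 227174/56711) = 1/(45539263/56711) = 56711/45539263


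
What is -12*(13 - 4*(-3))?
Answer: -300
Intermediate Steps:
-12*(13 - 4*(-3)) = -12*(13 + 12) = -12*25 = -300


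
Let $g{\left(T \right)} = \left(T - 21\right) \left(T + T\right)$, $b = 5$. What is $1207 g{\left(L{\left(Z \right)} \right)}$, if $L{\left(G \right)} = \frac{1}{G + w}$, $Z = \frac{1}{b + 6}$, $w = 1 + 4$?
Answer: $- \frac{15467705}{1568} \approx -9864.6$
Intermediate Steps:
$w = 5$
$Z = \frac{1}{11}$ ($Z = \frac{1}{5 + 6} = \frac{1}{11} \approx 0.090909$)
$L{\left(G \right)} = \frac{1}{5 + G}$ ($L{\left(G \right)} = \frac{1}{G + 5} = \frac{1}{5 + G}$)
$g{\left(T \right)} = 2 T \left(-21 + T\right)$ ($g{\left(T \right)} = \left(-21 + T\right) 2 T = 2 T \left(-21 + T\right)$)
$1207 g{\left(L{\left(Z \right)} \right)} = 1207 \frac{2 \left(-21 + \frac{1}{5 + \frac{1}{11}}\right)}{5 + \frac{1}{11}} = 1207 \frac{2 \left(-21 + \frac{1}{\frac{56}{11}}\right)}{\frac{56}{11}} = 1207 \cdot 2 \cdot \frac{11}{56} \left(-21 + \frac{11}{56}\right) = 1207 \cdot 2 \cdot \frac{11}{56} \left(- \frac{1165}{56}\right) = 1207 \left(- \frac{12815}{1568}\right) = - \frac{15467705}{1568}$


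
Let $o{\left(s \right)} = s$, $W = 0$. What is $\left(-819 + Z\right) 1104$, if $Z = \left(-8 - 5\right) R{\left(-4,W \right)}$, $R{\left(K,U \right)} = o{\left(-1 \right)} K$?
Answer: $-961584$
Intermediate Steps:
$R{\left(K,U \right)} = - K$
$Z = -52$ ($Z = \left(-8 - 5\right) \left(\left(-1\right) \left(-4\right)\right) = \left(-13\right) 4 = -52$)
$\left(-819 + Z\right) 1104 = \left(-819 - 52\right) 1104 = \left(-871\right) 1104 = -961584$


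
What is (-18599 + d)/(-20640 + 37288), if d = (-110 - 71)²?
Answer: 7081/8324 ≈ 0.85067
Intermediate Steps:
d = 32761 (d = (-181)² = 32761)
(-18599 + d)/(-20640 + 37288) = (-18599 + 32761)/(-20640 + 37288) = 14162/16648 = 14162*(1/16648) = 7081/8324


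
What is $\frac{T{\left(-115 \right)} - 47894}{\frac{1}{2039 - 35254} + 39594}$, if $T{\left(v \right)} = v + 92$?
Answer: $- \frac{1591563155}{1315114709} \approx -1.2102$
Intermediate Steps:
$T{\left(v \right)} = 92 + v$
$\frac{T{\left(-115 \right)} - 47894}{\frac{1}{2039 - 35254} + 39594} = \frac{\left(92 - 115\right) - 47894}{\frac{1}{2039 - 35254} + 39594} = \frac{-23 - 47894}{\frac{1}{-33215} + 39594} = - \frac{47917}{- \frac{1}{33215} + 39594} = - \frac{47917}{\frac{1315114709}{33215}} = \left(-47917\right) \frac{33215}{1315114709} = - \frac{1591563155}{1315114709}$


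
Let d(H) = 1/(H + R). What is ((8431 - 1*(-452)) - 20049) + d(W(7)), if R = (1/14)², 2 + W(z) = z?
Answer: -10953650/981 ≈ -11166.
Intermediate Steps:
W(z) = -2 + z
R = 1/196 (R = (1/14)² = 1/196 ≈ 0.0051020)
d(H) = 1/(1/196 + H) (d(H) = 1/(H + 1/196) = 1/(1/196 + H))
((8431 - 1*(-452)) - 20049) + d(W(7)) = ((8431 - 1*(-452)) - 20049) + 196/(1 + 196*(-2 + 7)) = ((8431 + 452) - 20049) + 196/(1 + 196*5) = (8883 - 20049) + 196/(1 + 980) = -11166 + 196/981 = -10953650/981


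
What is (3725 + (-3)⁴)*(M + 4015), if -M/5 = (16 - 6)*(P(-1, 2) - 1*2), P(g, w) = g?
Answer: 15851990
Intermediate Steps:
M = 150 (M = -5*(16 - 6)*(-1 - 1*2) = -50*(-1 - 2) = -50*(-3) = -5*(-30) = 150)
(3725 + (-3)⁴)*(M + 4015) = (3725 + (-3)⁴)*(150 + 4015) = (3725 + 81)*4165 = 3806*4165 = 15851990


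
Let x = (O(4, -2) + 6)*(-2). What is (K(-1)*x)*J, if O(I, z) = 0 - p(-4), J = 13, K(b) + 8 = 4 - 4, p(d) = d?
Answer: 2080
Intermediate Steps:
K(b) = -8 (K(b) = -8 + (4 - 4) = -8 + 0 = -8)
O(I, z) = 4 (O(I, z) = 0 - 1*(-4) = 0 + 4 = 4)
x = -20 (x = (4 + 6)*(-2) = 10*(-2) = -20)
(K(-1)*x)*J = -8*(-20)*13 = 160*13 = 2080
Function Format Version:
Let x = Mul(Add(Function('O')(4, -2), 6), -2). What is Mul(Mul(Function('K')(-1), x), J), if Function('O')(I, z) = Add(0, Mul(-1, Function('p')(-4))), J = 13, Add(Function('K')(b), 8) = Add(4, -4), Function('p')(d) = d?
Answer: 2080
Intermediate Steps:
Function('K')(b) = -8 (Function('K')(b) = Add(-8, Add(4, -4)) = Add(-8, 0) = -8)
Function('O')(I, z) = 4 (Function('O')(I, z) = Add(0, Mul(-1, -4)) = Add(0, 4) = 4)
x = -20 (x = Mul(Add(4, 6), -2) = Mul(10, -2) = -20)
Mul(Mul(Function('K')(-1), x), J) = Mul(Mul(-8, -20), 13) = Mul(160, 13) = 2080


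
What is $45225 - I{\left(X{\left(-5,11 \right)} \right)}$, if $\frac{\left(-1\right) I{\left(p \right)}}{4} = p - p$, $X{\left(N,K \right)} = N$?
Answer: $45225$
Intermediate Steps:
$I{\left(p \right)} = 0$ ($I{\left(p \right)} = - 4 \left(p - p\right) = \left(-4\right) 0 = 0$)
$45225 - I{\left(X{\left(-5,11 \right)} \right)} = 45225 - 0 = 45225 + 0 = 45225$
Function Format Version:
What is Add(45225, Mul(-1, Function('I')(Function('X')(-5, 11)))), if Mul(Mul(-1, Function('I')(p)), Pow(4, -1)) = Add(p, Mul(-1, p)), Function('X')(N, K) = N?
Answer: 45225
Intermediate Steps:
Function('I')(p) = 0 (Function('I')(p) = Mul(-4, Add(p, Mul(-1, p))) = Mul(-4, 0) = 0)
Add(45225, Mul(-1, Function('I')(Function('X')(-5, 11)))) = Add(45225, Mul(-1, 0)) = Add(45225, 0) = 45225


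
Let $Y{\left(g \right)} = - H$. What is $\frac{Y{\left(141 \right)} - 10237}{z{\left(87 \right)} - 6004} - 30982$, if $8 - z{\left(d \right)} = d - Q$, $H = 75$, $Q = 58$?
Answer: $- \frac{186656238}{6025} \approx -30980.0$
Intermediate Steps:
$z{\left(d \right)} = 66 - d$ ($z{\left(d \right)} = 8 - \left(d - 58\right) = 8 - \left(-58 + d\right) = 66 - d$)
$Y{\left(g \right)} = -75$ ($Y{\left(g \right)} = \left(-1\right) 75 = -75$)
$\frac{Y{\left(141 \right)} - 10237}{z{\left(87 \right)} - 6004} - 30982 = \frac{-75 - 10237}{\left(66 - 87\right) - 6004} - 30982 = - \frac{10312}{\left(66 - 87\right) - 6004} - 30982 = - \frac{10312}{-21 - 6004} - 30982 = - \frac{10312}{-6025} - 30982 = \left(-10312\right) \left(- \frac{1}{6025}\right) - 30982 = \frac{10312}{6025} - 30982 = - \frac{186656238}{6025}$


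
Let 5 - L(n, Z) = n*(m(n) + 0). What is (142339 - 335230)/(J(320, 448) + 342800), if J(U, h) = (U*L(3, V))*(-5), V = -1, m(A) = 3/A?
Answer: -64297/113200 ≈ -0.56800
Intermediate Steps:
L(n, Z) = 2 (L(n, Z) = 5 - n*(3/n + 0) = 5 - n*3/n = 5 - 1*3 = 5 - 3 = 2)
J(U, h) = -10*U (J(U, h) = (U*2)*(-5) = (2*U)*(-5) = -10*U)
(142339 - 335230)/(J(320, 448) + 342800) = (142339 - 335230)/(-10*320 + 342800) = -192891/(-3200 + 342800) = -192891/339600 = -192891*1/339600 = -64297/113200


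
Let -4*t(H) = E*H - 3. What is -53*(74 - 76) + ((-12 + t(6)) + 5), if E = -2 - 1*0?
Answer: 411/4 ≈ 102.75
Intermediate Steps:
E = -2 (E = -2 + 0 = -2)
t(H) = ¾ + H/2 (t(H) = -(-2*H - 3)/4 = -(-3 - 2*H)/4 = ¾ + H/2)
-53*(74 - 76) + ((-12 + t(6)) + 5) = -53*(74 - 76) + ((-12 + (¾ + (½)*6)) + 5) = -53*(-2) + ((-12 + (¾ + 3)) + 5) = 106 + ((-12 + 15/4) + 5) = 106 + (-33/4 + 5) = 106 - 13/4 = 411/4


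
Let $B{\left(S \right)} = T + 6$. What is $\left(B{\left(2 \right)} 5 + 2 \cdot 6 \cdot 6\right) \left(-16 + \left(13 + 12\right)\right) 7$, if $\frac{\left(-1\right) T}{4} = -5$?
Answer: $12726$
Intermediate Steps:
$T = 20$ ($T = \left(-4\right) \left(-5\right) = 20$)
$B{\left(S \right)} = 26$ ($B{\left(S \right)} = 20 + 6 = 26$)
$\left(B{\left(2 \right)} 5 + 2 \cdot 6 \cdot 6\right) \left(-16 + \left(13 + 12\right)\right) 7 = \left(26 \cdot 5 + 2 \cdot 6 \cdot 6\right) \left(-16 + \left(13 + 12\right)\right) 7 = \left(130 + 12 \cdot 6\right) \left(-16 + 25\right) 7 = \left(130 + 72\right) 9 \cdot 7 = 202 \cdot 63 = 12726$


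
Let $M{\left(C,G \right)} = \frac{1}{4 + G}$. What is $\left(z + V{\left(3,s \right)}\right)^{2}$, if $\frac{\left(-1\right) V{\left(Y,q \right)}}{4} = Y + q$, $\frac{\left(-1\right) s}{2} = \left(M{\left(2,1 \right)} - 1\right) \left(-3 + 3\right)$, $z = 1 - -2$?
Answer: $81$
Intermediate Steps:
$z = 3$ ($z = 1 + 2 = 3$)
$s = 0$ ($s = - 2 \left(\frac{1}{4 + 1} - 1\right) \left(-3 + 3\right) = - 2 \left(\frac{1}{5} - 1\right) 0 = - 2 \left(\left(- \frac{4}{5}\right) 0\right) = \left(-2\right) 0 = 0$)
$V{\left(Y,q \right)} = - 4 Y - 4 q$ ($V{\left(Y,q \right)} = - 4 \left(Y + q\right) = - 4 Y - 4 q$)
$\left(z + V{\left(3,s \right)}\right)^{2} = \left(3 - 12\right)^{2} = \left(-9\right)^{2} = 81$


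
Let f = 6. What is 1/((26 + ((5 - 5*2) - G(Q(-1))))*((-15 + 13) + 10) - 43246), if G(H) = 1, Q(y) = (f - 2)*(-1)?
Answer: -1/43086 ≈ -2.3209e-5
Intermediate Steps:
Q(y) = -4 (Q(y) = (6 - 2)*(-1) = 4*(-1) = -4)
1/((26 + ((5 - 5*2) - G(Q(-1))))*((-15 + 13) + 10) - 43246) = 1/((26 + ((5 - 5*2) - 1*1))*((-15 + 13) + 10) - 43246) = 1/((26 + ((5 - 10) - 1))*(-2 + 10) - 43246) = 1/((26 + (-5 - 1))*8 - 43246) = 1/((26 - 6)*8 - 43246) = 1/(20*8 - 43246) = 1/(160 - 43246) = 1/(-43086) = -1/43086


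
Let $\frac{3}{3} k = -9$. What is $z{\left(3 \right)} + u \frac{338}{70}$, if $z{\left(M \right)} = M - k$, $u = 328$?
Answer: $\frac{55852}{35} \approx 1595.8$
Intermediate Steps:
$k = -9$
$z{\left(M \right)} = 9 + M$ ($z{\left(M \right)} = M - -9 = M + 9 = 9 + M$)
$z{\left(3 \right)} + u \frac{338}{70} = \left(9 + 3\right) + 328 \cdot \frac{338}{70} = 12 + 328 \cdot 338 \cdot \frac{1}{70} = 12 + 328 \cdot \frac{169}{35} = 12 + \frac{55432}{35} = \frac{55852}{35}$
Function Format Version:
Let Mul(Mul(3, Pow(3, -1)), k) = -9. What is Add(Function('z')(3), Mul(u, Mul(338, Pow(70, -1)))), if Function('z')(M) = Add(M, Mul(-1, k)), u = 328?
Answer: Rational(55852, 35) ≈ 1595.8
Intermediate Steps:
k = -9
Function('z')(M) = Add(9, M) (Function('z')(M) = Add(M, Mul(-1, -9)) = Add(M, 9) = Add(9, M))
Add(Function('z')(3), Mul(u, Mul(338, Pow(70, -1)))) = Add(Add(9, 3), Mul(328, Mul(338, Pow(70, -1)))) = Add(12, Mul(328, Mul(338, Rational(1, 70)))) = Add(12, Mul(328, Rational(169, 35))) = Add(12, Rational(55432, 35)) = Rational(55852, 35)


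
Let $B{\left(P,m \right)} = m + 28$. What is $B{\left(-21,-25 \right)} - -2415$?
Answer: $2418$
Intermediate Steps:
$B{\left(P,m \right)} = 28 + m$
$B{\left(-21,-25 \right)} - -2415 = \left(28 - 25\right) - -2415 = 3 + 2415 = 2418$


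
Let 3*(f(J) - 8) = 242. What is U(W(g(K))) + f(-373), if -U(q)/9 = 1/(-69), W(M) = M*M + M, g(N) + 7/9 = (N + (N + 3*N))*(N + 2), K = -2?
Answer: 6127/69 ≈ 88.797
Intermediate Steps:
f(J) = 266/3 (f(J) = 8 + (1/3)*242 = 8 + 242/3 = 266/3)
g(N) = -7/9 + 5*N*(2 + N) (g(N) = -7/9 + (N + (N + 3*N))*(N + 2) = -7/9 + (N + 4*N)*(2 + N) = -7/9 + (5*N)*(2 + N) = -7/9 + 5*N*(2 + N))
W(M) = M + M**2 (W(M) = M**2 + M = M + M**2)
U(q) = 3/23 (U(q) = -9/(-69) = -9*(-1/69) = 3/23)
U(W(g(K))) + f(-373) = 3/23 + 266/3 = 6127/69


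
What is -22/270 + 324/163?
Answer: 41947/22005 ≈ 1.9062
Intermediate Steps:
-22/270 + 324/163 = -22*1/270 + 324*(1/163) = -11/135 + 324/163 = 41947/22005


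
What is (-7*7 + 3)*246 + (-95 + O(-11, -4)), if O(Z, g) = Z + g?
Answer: -11426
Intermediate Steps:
(-7*7 + 3)*246 + (-95 + O(-11, -4)) = (-7*7 + 3)*246 + (-95 + (-11 - 4)) = (-49 + 3)*246 + (-95 - 15) = -46*246 - 110 = -11316 - 110 = -11426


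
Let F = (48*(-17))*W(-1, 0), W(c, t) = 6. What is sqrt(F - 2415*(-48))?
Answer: 12*sqrt(771) ≈ 333.20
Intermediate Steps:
F = -4896 (F = (48*(-17))*6 = -816*6 = -4896)
sqrt(F - 2415*(-48)) = sqrt(-4896 - 2415*(-48)) = sqrt(-4896 + 115920) = sqrt(111024) = 12*sqrt(771)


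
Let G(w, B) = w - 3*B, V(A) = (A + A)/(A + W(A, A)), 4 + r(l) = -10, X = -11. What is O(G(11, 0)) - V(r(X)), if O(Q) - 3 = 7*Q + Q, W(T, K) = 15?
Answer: 119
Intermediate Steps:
r(l) = -14 (r(l) = -4 - 10 = -14)
V(A) = 2*A/(15 + A) (V(A) = (A + A)/(A + 15) = (2*A)/(15 + A) = 2*A/(15 + A))
O(Q) = 3 + 8*Q (O(Q) = 3 + (7*Q + Q) = 3 + 8*Q)
O(G(11, 0)) - V(r(X)) = (3 + 8*(11 - 3*0)) - 2*(-14)/(15 - 14) = (3 + 8*(11 + 0)) - 2*(-14)/1 = (3 + 8*11) - 2*(-14) = (3 + 88) - 1*(-28) = 91 + 28 = 119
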